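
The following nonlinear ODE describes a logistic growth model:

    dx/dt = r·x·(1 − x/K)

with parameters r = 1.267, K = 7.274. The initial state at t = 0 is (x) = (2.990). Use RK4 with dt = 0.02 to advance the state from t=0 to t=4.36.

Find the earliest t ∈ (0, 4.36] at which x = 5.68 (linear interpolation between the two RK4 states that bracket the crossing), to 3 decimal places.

t=0.000: state=(2.990)
step 1 (dt=0.02): k1=(2.231), k2=(2.236), k3=(2.236), k4=(2.241); state += dt/6·(k1+2k2+2k3+k4)
t=0.020: state=(3.035)
t=0.040: state=(3.080)
t=0.060: state=(3.125)
continuing one RK4 step at a time; state shown every 10 steps (Δt=0.2):
t=0.200: state=(3.444)
t=0.400: state=(3.904)
t=0.600: state=(4.356)
t=0.800: state=(4.786)
t=1.000: state=(5.182)
t=1.200: state=(5.539)
t=1.280: state=(5.669)
next step: t=1.300: state=(5.701) — x has crossed 5.68
linear interpolation between t=1.280 (5.66932) and t=1.300 (5.70079) → t≈1.287

t = 1.287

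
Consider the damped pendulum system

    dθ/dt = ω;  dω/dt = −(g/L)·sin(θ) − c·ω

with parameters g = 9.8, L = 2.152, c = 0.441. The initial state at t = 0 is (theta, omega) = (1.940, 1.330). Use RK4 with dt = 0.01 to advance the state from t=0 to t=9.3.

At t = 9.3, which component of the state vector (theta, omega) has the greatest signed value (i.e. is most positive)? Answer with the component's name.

largest component: omega

t=0.000: state=(1.940, 1.330)
step 1 (dt=0.01): k1=(1.330, -4.834), k2=(1.306, -4.812), k3=(1.306, -4.812), k4=(1.282, -4.791); state += dt/6·(k1+2k2+2k3+k4)
t=0.010: state=(1.953, 1.282)
t=0.020: state=(1.966, 1.234)
t=0.030: state=(1.978, 1.187)
continuing one RK4 step at a time; state shown every 50 steps (Δt=0.5):
t=0.500: state=(2.073, -0.702)
t=1.000: state=(1.260, -2.524)
t=1.500: state=(-0.224, -2.928)
t=2.000: state=(-1.228, -0.900)
t=2.500: state=(-1.124, 1.223)
t=3.000: state=(-0.186, 2.218)
t=3.500: state=(0.724, 1.134)
t=4.000: state=(0.839, -0.635)
t=4.500: state=(0.227, -1.580)
t=5.000: state=(-0.465, -0.950)
t=5.500: state=(-0.606, 0.381)
t=6.000: state=(-0.184, 1.130)
t=6.500: state=(0.321, 0.712)
t=7.000: state=(0.434, -0.263)
t=7.500: state=(0.132, -0.814)
t=8.000: state=(-0.232, -0.511)
t=8.500: state=(-0.310, 0.198)
t=9.000: state=(-0.089, 0.588)
t=9.300: state=(0.082, 0.515)
compare at T: theta=0.082, omega=0.515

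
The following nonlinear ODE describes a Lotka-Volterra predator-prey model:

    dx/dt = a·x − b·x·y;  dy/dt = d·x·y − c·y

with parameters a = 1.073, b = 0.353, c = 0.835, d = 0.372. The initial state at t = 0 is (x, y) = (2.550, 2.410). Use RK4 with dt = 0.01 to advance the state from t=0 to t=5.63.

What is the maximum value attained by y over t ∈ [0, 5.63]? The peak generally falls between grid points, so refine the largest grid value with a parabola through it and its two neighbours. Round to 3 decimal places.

max y = 3.869

t=0.000: state=(2.550, 2.410)
step 1 (dt=0.01): k1=(0.567, 0.274), k2=(0.566, 0.276), k3=(0.566, 0.276), k4=(0.566, 0.279); state += dt/6·(k1+2k2+2k3+k4)
t=0.010: state=(2.556, 2.413)
t=0.020: state=(2.561, 2.416)
t=0.030: state=(2.567, 2.418)
continuing one RK4 step at a time; state shown every 20 steps (Δt=0.2):
t=0.200: state=(2.660, 2.476)
t=0.400: state=(2.760, 2.563)
t=0.600: state=(2.844, 2.672)
t=0.800: state=(2.906, 2.801)
t=1.000: state=(2.940, 2.946)
t=1.200: state=(2.944, 3.104)
t=1.400: state=(2.914, 3.266)
t=1.600: state=(2.851, 3.426)
t=1.800: state=(2.760, 3.572)
t=2.000: state=(2.646, 3.696)
t=2.200: state=(2.517, 3.791)
t=2.400: state=(2.382, 3.849)
t=2.600: state=(2.247, 3.869)
t=2.800: state=(2.121, 3.851)
t=3.000: state=(2.006, 3.799)
t=3.200: state=(1.906, 3.718)
t=3.400: state=(1.823, 3.614)
t=3.600: state=(1.758, 3.494)
t=3.800: state=(1.711, 3.363)
t=4.000: state=(1.680, 3.228)
t=4.200: state=(1.666, 3.094)
t=4.400: state=(1.667, 2.963)
t=4.600: state=(1.684, 2.840)
t=4.800: state=(1.714, 2.727)
t=5.000: state=(1.759, 2.625)
t=5.200: state=(1.817, 2.537)
t=5.400: state=(1.888, 2.464)
t=5.600: state=(1.970, 2.407)
t=5.630: state=(1.984, 2.400)
largest grid value and its neighbours: y(2.590)=3.86876, y(2.600)=3.86885, y(2.610)=3.86885
parabola through these three points peaks at t≈2.604 with y≈3.86886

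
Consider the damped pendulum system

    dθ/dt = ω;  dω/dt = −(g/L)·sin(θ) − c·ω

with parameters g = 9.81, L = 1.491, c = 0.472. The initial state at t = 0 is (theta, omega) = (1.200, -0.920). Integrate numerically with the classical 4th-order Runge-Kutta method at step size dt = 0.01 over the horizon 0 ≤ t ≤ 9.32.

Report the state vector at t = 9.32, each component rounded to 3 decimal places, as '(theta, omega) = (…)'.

(theta, omega) = (-0.002, 0.335)

t=0.000: state=(1.200, -0.920)
step 1 (dt=0.01): k1=(-0.920, -5.698), k2=(-0.948, -5.674), k3=(-0.948, -5.673), k4=(-0.977, -5.648); state += dt/6·(k1+2k2+2k3+k4)
t=0.010: state=(1.191, -0.977)
t=0.020: state=(1.180, -1.033)
t=0.030: state=(1.170, -1.089)
continuing one RK4 step at a time; state shown every 50 steps (Δt=0.5):
t=0.500: state=(0.192, -2.636)
t=1.000: state=(-0.821, -0.967)
t=1.500: state=(-0.669, 1.419)
t=2.000: state=(0.238, 1.708)
t=2.500: state=(0.663, -0.141)
t=3.000: state=(0.196, -1.439)
t=3.500: state=(-0.414, -0.695)
t=4.000: state=(-0.382, 0.748)
t=4.500: state=(0.119, 0.968)
t=5.000: state=(0.364, -0.075)
t=5.500: state=(0.101, -0.806)
t=6.000: state=(-0.235, -0.366)
t=6.500: state=(-0.203, 0.443)
t=7.000: state=(0.079, 0.523)
t=7.500: state=(0.201, -0.078)
t=8.000: state=(0.042, -0.454)
t=8.500: state=(-0.137, -0.174)
t=9.000: state=(-0.104, 0.268)
t=9.320: state=(-0.002, 0.335)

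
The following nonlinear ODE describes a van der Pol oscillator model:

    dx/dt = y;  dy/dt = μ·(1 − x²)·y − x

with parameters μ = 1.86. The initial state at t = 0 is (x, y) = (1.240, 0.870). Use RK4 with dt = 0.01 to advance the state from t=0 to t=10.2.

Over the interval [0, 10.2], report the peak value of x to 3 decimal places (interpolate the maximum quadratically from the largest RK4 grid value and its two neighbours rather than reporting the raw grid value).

t=0.000: state=(1.240, 0.870)
step 1 (dt=0.01): k1=(0.870, -2.110), k2=(0.859, -2.121), k3=(0.859, -2.121), k4=(0.849, -2.131); state += dt/6·(k1+2k2+2k3+k4)
t=0.010: state=(1.249, 0.849)
t=0.020: state=(1.257, 0.827)
t=0.030: state=(1.265, 0.806)
continuing one RK4 step at a time; state shown every 50 steps (Δt=0.5):
t=0.500: state=(1.419, -0.071)
t=1.000: state=(1.260, -0.515)
t=1.500: state=(0.906, -0.944)
t=2.000: state=(0.202, -2.098)
t=2.500: state=(-1.328, -3.237)
t=3.000: state=(-2.007, -0.037)
t=3.500: state=(-1.892, 0.349)
t=4.000: state=(-1.696, 0.435)
t=4.500: state=(-1.452, 0.552)
t=5.000: state=(-1.124, 0.794)
t=5.500: state=(-0.589, 1.478)
t=6.000: state=(0.598, 3.467)
t=6.500: state=(1.941, 0.866)
t=7.000: state=(1.970, -0.284)
t=7.500: state=(1.794, -0.397)
t=8.000: state=(1.574, -0.489)
t=8.500: state=(1.294, -0.654)
t=9.000: state=(0.883, -1.055)
t=9.500: state=(0.095, -2.366)
t=10.000: state=(-1.509, -2.882)
t=10.200: state=(-1.905, -1.117)
largest grid value and its neighbours: x(6.710)=2.01868, x(6.720)=2.01882, x(6.730)=2.01875
parabola through these three points peaks at t≈6.722 with x≈2.01882

max x = 2.019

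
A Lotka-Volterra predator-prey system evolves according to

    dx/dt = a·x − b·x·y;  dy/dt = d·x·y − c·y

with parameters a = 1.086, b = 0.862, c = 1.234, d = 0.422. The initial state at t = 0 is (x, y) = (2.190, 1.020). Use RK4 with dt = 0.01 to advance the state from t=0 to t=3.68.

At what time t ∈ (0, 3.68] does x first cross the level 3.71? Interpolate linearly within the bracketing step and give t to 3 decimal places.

t=0.000: state=(2.190, 1.020)
step 1 (dt=0.01): k1=(0.453, -0.316), k2=(0.456, -0.315), k3=(0.456, -0.315), k4=(0.460, -0.313); state += dt/6·(k1+2k2+2k3+k4)
t=0.010: state=(2.195, 1.017)
t=0.020: state=(2.199, 1.014)
t=0.030: state=(2.204, 1.011)
continuing one RK4 step at a time; state shown every 20 steps (Δt=0.2):
t=0.200: state=(2.294, 0.963)
t=0.400: state=(2.425, 0.918)
t=0.600: state=(2.579, 0.885)
t=0.800: state=(2.756, 0.866)
t=1.000: state=(2.952, 0.861)
t=1.200: state=(3.160, 0.871)
t=1.400: state=(3.373, 0.896)
t=1.600: state=(3.578, 0.939)
t=1.730: state=(3.702, 0.977)
next step: t=1.740: state=(3.711, 0.980) — x has crossed 3.71
linear interpolation between t=1.730 (3.70181) and t=1.740 (3.71081) → t≈1.739

t = 1.739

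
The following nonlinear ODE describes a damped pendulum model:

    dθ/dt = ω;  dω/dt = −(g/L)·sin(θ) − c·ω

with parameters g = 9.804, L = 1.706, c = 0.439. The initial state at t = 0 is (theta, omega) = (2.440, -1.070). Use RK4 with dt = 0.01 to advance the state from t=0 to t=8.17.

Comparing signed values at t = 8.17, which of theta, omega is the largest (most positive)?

t=0.000: state=(2.440, -1.070)
step 1 (dt=0.01): k1=(-1.070, -3.239), k2=(-1.086, -3.256), k3=(-1.086, -3.256), k4=(-1.103, -3.273); state += dt/6·(k1+2k2+2k3+k4)
t=0.010: state=(2.429, -1.103)
t=0.020: state=(2.418, -1.135)
t=0.030: state=(2.406, -1.169)
continuing one RK4 step at a time; state shown every 50 steps (Δt=0.5):
t=0.500: state=(1.425, -3.103)
t=1.000: state=(-0.418, -3.533)
t=1.500: state=(-1.499, -0.644)
t=2.000: state=(-1.124, 2.012)
t=2.500: state=(0.196, 2.696)
t=3.000: state=(1.051, 0.488)
t=3.500: state=(0.699, -1.710)
t=4.000: state=(-0.303, -1.824)
t=4.500: state=(-0.779, 0.039)
t=5.000: state=(-0.336, 1.499)
t=5.500: state=(0.386, 1.058)
t=6.000: state=(0.539, -0.453)
t=6.500: state=(0.069, -1.183)
t=7.000: state=(-0.385, -0.446)
t=7.500: state=(-0.319, 0.640)
t=8.000: state=(0.092, 0.801)
t=8.170: state=(0.213, 0.597)
compare at T: theta=0.213, omega=0.597

largest component: omega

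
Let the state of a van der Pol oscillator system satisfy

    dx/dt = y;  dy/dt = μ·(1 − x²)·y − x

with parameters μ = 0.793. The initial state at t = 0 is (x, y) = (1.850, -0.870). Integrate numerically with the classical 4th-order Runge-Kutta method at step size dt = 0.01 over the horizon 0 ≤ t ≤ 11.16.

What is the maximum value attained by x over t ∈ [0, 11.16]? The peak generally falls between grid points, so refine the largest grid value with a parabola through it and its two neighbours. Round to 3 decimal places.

max x = 2.007

t=0.000: state=(1.850, -0.870)
step 1 (dt=0.01): k1=(-0.870, -0.179), k2=(-0.871, -0.184), k3=(-0.871, -0.184), k4=(-0.872, -0.189); state += dt/6·(k1+2k2+2k3+k4)
t=0.010: state=(1.841, -0.872)
t=0.020: state=(1.833, -0.874)
t=0.030: state=(1.824, -0.876)
continuing one RK4 step at a time; state shown every 50 steps (Δt=0.5):
t=0.500: state=(1.374, -1.070)
t=1.000: state=(0.738, -1.532)
t=1.500: state=(-0.220, -2.329)
t=2.000: state=(-1.432, -2.099)
t=2.500: state=(-2.012, -0.283)
t=3.000: state=(-1.918, 0.503)
t=3.500: state=(-1.580, 0.830)
t=4.000: state=(-1.082, 1.190)
t=4.500: state=(-0.345, 1.820)
t=5.000: state=(0.760, 2.480)
t=5.500: state=(1.783, 1.246)
t=6.000: state=(1.999, -0.170)
t=6.500: state=(1.772, -0.662)
t=7.000: state=(1.364, -0.976)
t=7.500: state=(0.771, -1.440)
t=8.000: state=(-0.132, -2.210)
t=8.500: state=(-1.322, -2.180)
t=9.000: state=(-1.973, -0.415)
t=9.500: state=(-1.920, 0.460)
t=10.000: state=(-1.597, 0.807)
t=10.500: state=(-1.111, 1.163)
t=11.000: state=(-0.391, 1.775)
t=11.160: state=(-0.086, 2.040)
largest grid value and its neighbours: x(5.900)=2.00724, x(5.910)=2.00725, x(5.920)=2.00705
parabola through these three points peaks at t≈5.905 with x≈2.00727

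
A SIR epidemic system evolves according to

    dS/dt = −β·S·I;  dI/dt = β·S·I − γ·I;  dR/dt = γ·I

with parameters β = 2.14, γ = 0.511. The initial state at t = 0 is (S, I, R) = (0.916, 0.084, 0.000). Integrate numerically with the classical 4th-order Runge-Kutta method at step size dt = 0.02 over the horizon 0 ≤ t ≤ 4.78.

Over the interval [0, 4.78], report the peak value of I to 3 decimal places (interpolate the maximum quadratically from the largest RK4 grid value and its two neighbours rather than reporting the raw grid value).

t=0.000: state=(0.916, 0.084, 0.000)
step 1 (dt=0.02): k1=(-0.165, 0.122, 0.043), k2=(-0.167, 0.123, 0.044), k3=(-0.167, 0.123, 0.044), k4=(-0.169, 0.125, 0.044); state += dt/6·(k1+2k2+2k3+k4)
t=0.020: state=(0.913, 0.086, 0.001)
t=0.040: state=(0.909, 0.089, 0.002)
t=0.060: state=(0.906, 0.092, 0.003)
continuing one RK4 step at a time; state shown every 10 steps (Δt=0.2):
t=0.200: state=(0.879, 0.111, 0.010)
t=0.400: state=(0.832, 0.145, 0.023)
t=0.600: state=(0.775, 0.185, 0.040)
t=0.800: state=(0.710, 0.229, 0.061)
t=1.000: state=(0.637, 0.276, 0.087)
t=1.200: state=(0.560, 0.322, 0.117)
t=1.400: state=(0.484, 0.364, 0.152)
t=1.600: state=(0.411, 0.398, 0.191)
t=1.800: state=(0.345, 0.422, 0.233)
t=2.000: state=(0.287, 0.436, 0.277)
t=2.200: state=(0.238, 0.440, 0.322)
t=2.400: state=(0.197, 0.436, 0.367)
t=2.600: state=(0.164, 0.425, 0.411)
t=2.800: state=(0.137, 0.409, 0.454)
t=3.000: state=(0.115, 0.390, 0.495)
t=3.200: state=(0.098, 0.368, 0.533)
t=3.400: state=(0.084, 0.346, 0.570)
t=3.600: state=(0.073, 0.323, 0.604)
t=3.800: state=(0.064, 0.300, 0.636)
t=4.000: state=(0.056, 0.278, 0.665)
t=4.200: state=(0.050, 0.257, 0.693)
t=4.400: state=(0.045, 0.237, 0.718)
t=4.600: state=(0.041, 0.218, 0.741)
t=4.780: state=(0.038, 0.202, 0.761)
largest grid value and its neighbours: I(2.180)=0.44016, I(2.200)=0.44018, I(2.220)=0.44011
parabola through these three points peaks at t≈2.195 with I≈0.44018

max I = 0.440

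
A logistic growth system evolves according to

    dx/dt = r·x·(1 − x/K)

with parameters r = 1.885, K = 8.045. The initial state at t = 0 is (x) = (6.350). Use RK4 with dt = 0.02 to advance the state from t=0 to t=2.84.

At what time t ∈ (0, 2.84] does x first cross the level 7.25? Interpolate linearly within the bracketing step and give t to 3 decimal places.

t = 0.472

t=0.000: state=(6.350)
step 1 (dt=0.02): k1=(2.522), k2=(2.494), k3=(2.495), k4=(2.467); state += dt/6·(k1+2k2+2k3+k4)
t=0.020: state=(6.400)
t=0.040: state=(6.449)
t=0.060: state=(6.496)
continuing one RK4 step at a time; state shown every 5 steps (Δt=0.1):
t=0.100: state=(6.588)
t=0.200: state=(6.800)
t=0.300: state=(6.986)
t=0.400: state=(7.147)
t=0.460: state=(7.234)
next step: t=0.480: state=(7.261) — x has crossed 7.25
linear interpolation between t=0.460 (7.23370) and t=0.480 (7.26079) → t≈0.472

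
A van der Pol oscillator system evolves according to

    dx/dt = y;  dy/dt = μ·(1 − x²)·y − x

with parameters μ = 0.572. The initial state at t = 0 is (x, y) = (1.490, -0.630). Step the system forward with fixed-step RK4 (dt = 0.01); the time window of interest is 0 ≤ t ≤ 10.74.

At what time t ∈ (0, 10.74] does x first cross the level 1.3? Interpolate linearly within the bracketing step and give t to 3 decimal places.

t = 0.251

t=0.000: state=(1.490, -0.630)
step 1 (dt=0.01): k1=(-0.630, -1.050), k2=(-0.635, -1.047), k3=(-0.635, -1.047), k4=(-0.640, -1.044); state += dt/6·(k1+2k2+2k3+k4)
t=0.010: state=(1.484, -0.640)
t=0.020: state=(1.477, -0.651)
t=0.030: state=(1.471, -0.661)
t=0.250: state=(1.301, -0.877)
next step: t=0.260: state=(1.292, -0.887) — x has crossed 1.3
linear interpolation between t=0.250 (1.30107) and t=0.260 (1.29224) → t≈0.251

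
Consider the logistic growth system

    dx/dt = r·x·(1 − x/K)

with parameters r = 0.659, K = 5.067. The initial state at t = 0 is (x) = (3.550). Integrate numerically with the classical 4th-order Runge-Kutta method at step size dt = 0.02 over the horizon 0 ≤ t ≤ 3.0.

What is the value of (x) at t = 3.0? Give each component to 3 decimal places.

(x) = (4.784)

t=0.000: state=(3.550)
step 1 (dt=0.02): k1=(0.700), k2=(0.699), k3=(0.699), k4=(0.697); state += dt/6·(k1+2k2+2k3+k4)
t=0.020: state=(3.564)
t=0.040: state=(3.578)
t=0.060: state=(3.592)
continuing one RK4 step at a time; state shown every 5 steps (Δt=0.1):
t=0.100: state=(3.619)
t=0.200: state=(3.686)
t=0.300: state=(3.751)
t=0.400: state=(3.815)
t=0.500: state=(3.876)
t=0.600: state=(3.935)
t=0.700: state=(3.992)
t=0.800: state=(4.046)
t=0.900: state=(4.099)
t=1.000: state=(4.150)
t=1.100: state=(4.198)
t=1.200: state=(4.244)
t=1.300: state=(4.289)
t=1.400: state=(4.331)
t=1.500: state=(4.372)
t=1.600: state=(4.410)
t=1.700: state=(4.447)
t=1.800: state=(4.482)
t=1.900: state=(4.515)
t=2.000: state=(4.547)
t=2.100: state=(4.577)
t=2.200: state=(4.605)
t=2.300: state=(4.632)
t=2.400: state=(4.658)
t=2.500: state=(4.682)
t=2.600: state=(4.705)
t=2.700: state=(4.726)
t=2.800: state=(4.747)
t=2.900: state=(4.766)
t=3.000: state=(4.784)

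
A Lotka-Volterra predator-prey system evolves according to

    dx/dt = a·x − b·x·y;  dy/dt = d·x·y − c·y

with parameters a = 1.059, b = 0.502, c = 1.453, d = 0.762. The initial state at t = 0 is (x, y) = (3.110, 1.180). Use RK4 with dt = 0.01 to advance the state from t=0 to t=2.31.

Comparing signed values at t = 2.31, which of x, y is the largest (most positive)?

t=0.000: state=(3.110, 1.180)
step 1 (dt=0.01): k1=(1.451, 1.082), k2=(1.446, 1.093), k3=(1.446, 1.093), k4=(1.441, 1.105); state += dt/6·(k1+2k2+2k3+k4)
t=0.010: state=(3.124, 1.191)
t=0.020: state=(3.139, 1.202)
t=0.030: state=(3.153, 1.214)
continuing one RK4 step at a time; state shown every 10 steps (Δt=0.1):
t=0.100: state=(3.249, 1.300)
t=0.200: state=(3.372, 1.447)
t=0.300: state=(3.471, 1.625)
t=0.400: state=(3.538, 1.835)
t=0.500: state=(3.566, 2.081)
t=0.600: state=(3.546, 2.360)
t=0.700: state=(3.475, 2.668)
t=0.800: state=(3.352, 2.994)
t=0.900: state=(3.180, 3.321)
t=1.000: state=(2.969, 3.631)
t=1.100: state=(2.731, 3.902)
t=1.200: state=(2.482, 4.116)
t=1.300: state=(2.236, 4.260)
t=1.400: state=(2.003, 4.329)
t=1.500: state=(1.791, 4.325)
t=1.600: state=(1.605, 4.256)
t=1.700: state=(1.445, 4.133)
t=1.800: state=(1.311, 3.970)
t=1.900: state=(1.200, 3.777)
t=2.000: state=(1.109, 3.566)
t=2.100: state=(1.037, 3.346)
t=2.200: state=(0.980, 3.124)
t=2.300: state=(0.936, 2.906)
t=2.310: state=(0.932, 2.885)
compare at T: x=0.932, y=2.885

largest component: y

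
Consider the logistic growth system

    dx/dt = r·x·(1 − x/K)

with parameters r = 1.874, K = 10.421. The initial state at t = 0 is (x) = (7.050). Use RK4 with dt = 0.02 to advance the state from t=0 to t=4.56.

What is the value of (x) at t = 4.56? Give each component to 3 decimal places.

(x) = (10.420)

t=0.000: state=(7.050)
step 1 (dt=0.02): k1=(4.274), k2=(4.245), k3=(4.245), k4=(4.216); state += dt/6·(k1+2k2+2k3+k4)
t=0.020: state=(7.135)
t=0.040: state=(7.219)
t=0.060: state=(7.301)
continuing one RK4 step at a time; state shown every 10 steps (Δt=0.2):
t=0.200: state=(7.843)
t=0.400: state=(8.500)
t=0.600: state=(9.020)
t=0.800: state=(9.416)
t=1.000: state=(9.708)
t=1.200: state=(9.920)
t=1.400: state=(10.072)
t=1.600: state=(10.178)
t=1.800: state=(10.253)
t=2.000: state=(10.305)
t=2.200: state=(10.341)
t=2.400: state=(10.366)
t=2.600: state=(10.383)
t=2.800: state=(10.395)
t=3.000: state=(10.403)
t=3.200: state=(10.409)
t=3.400: state=(10.412)
t=3.600: state=(10.415)
t=3.800: state=(10.417)
t=4.000: state=(10.418)
t=4.200: state=(10.419)
t=4.400: state=(10.420)
t=4.560: state=(10.420)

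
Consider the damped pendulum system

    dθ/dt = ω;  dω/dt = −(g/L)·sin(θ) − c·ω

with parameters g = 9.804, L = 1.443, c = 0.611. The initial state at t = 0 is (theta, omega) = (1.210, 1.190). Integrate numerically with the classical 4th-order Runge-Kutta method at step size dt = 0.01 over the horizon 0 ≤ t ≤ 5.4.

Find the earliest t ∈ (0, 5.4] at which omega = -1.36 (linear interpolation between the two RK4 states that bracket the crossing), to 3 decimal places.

t=0.000: state=(1.210, 1.190)
step 1 (dt=0.01): k1=(1.190, -7.084), k2=(1.155, -7.076), k3=(1.155, -7.076), k4=(1.119, -7.068); state += dt/6·(k1+2k2+2k3+k4)
t=0.010: state=(1.222, 1.119)
t=0.020: state=(1.232, 1.049)
t=0.030: state=(1.243, 0.978)
continuing one RK4 step at a time; state shown every 20 steps (Δt=0.2):
t=0.200: state=(1.310, -0.173)
t=0.390: state=(1.166, -1.311)
next step: t=0.400: state=(1.152, -1.365) — omega has crossed -1.36
linear interpolation between t=0.390 (-1.31120) and t=0.400 (-1.36528) → t≈0.399

t = 0.399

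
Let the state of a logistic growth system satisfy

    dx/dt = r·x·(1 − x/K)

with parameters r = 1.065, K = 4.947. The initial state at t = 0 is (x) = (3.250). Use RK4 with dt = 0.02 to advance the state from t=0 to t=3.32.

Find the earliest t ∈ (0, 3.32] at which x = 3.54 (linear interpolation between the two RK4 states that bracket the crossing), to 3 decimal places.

t=0.000: state=(3.250)
step 1 (dt=0.02): k1=(1.187), k2=(1.183), k3=(1.183), k4=(1.179); state += dt/6·(k1+2k2+2k3+k4)
t=0.020: state=(3.274)
t=0.040: state=(3.297)
t=0.060: state=(3.321)
continuing one RK4 step at a time; state shown every 10 steps (Δt=0.2):
t=0.200: state=(3.479)
t=0.240: state=(3.523)
next step: t=0.260: state=(3.544) — x has crossed 3.54
linear interpolation between t=0.240 (3.52254) and t=0.260 (3.54405) → t≈0.256

t = 0.256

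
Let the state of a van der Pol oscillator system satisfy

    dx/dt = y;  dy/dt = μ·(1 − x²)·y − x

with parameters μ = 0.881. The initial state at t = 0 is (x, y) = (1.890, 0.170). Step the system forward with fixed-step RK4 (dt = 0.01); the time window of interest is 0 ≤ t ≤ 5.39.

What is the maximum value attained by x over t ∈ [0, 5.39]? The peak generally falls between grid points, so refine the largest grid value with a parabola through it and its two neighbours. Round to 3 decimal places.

max x = 1.897

t=0.000: state=(1.890, 0.170)
step 1 (dt=0.01): k1=(0.170, -2.275), k2=(0.159, -2.251), k3=(0.159, -2.251), k4=(0.147, -2.227); state += dt/6·(k1+2k2+2k3+k4)
t=0.010: state=(1.892, 0.147)
t=0.020: state=(1.893, 0.125)
t=0.030: state=(1.894, 0.104)
continuing one RK4 step at a time; state shown every 20 steps (Δt=0.2):
t=0.200: state=(1.885, -0.196)
t=0.400: state=(1.820, -0.430)
t=0.600: state=(1.717, -0.591)
t=0.800: state=(1.586, -0.722)
t=1.000: state=(1.429, -0.847)
t=1.200: state=(1.246, -0.988)
t=1.400: state=(1.032, -1.159)
t=1.600: state=(0.779, -1.380)
t=1.800: state=(0.475, -1.667)
t=2.000: state=(0.108, -2.019)
t=2.200: state=(-0.333, -2.374)
t=2.400: state=(-0.830, -2.540)
t=2.600: state=(-1.317, -2.250)
t=2.800: state=(-1.699, -1.514)
t=3.000: state=(-1.919, -0.708)
t=3.200: state=(-1.997, -0.119)
t=3.400: state=(-1.982, 0.240)
t=3.600: state=(-1.911, 0.455)
t=3.800: state=(-1.804, 0.598)
t=4.000: state=(-1.673, 0.712)
t=4.200: state=(-1.520, 0.822)
t=4.400: state=(-1.343, 0.945)
t=4.600: state=(-1.140, 1.096)
t=4.800: state=(-0.902, 1.291)
t=5.000: state=(-0.619, 1.548)
t=5.200: state=(-0.278, 1.876)
t=5.390: state=(0.112, 2.229)
largest grid value and its neighbours: x(0.070)=1.89660, x(0.080)=1.89673, x(0.090)=1.89666
parabola through these three points peaks at t≈0.082 with x≈1.89673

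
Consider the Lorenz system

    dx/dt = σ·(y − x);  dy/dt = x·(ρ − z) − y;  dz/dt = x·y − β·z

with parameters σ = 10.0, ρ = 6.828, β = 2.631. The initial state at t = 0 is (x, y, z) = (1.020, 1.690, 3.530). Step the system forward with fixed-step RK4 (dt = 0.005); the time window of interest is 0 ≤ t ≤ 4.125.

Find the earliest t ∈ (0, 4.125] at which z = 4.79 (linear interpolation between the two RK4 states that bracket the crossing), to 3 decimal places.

t = 0.595

t=0.000: state=(1.020, 1.690, 3.530)
step 1 (dt=0.005): k1=(6.700, 1.674, -7.564), k2=(6.574, 1.745, -7.481), k3=(6.579, 1.743, -7.482), k4=(6.458, 1.813, -7.400); state += dt/6·(k1+2k2+2k3+k4)
t=0.005: state=(1.053, 1.699, 3.493)
t=0.010: state=(1.085, 1.708, 3.456)
t=0.015: state=(1.115, 1.718, 3.420)
continuing one RK4 step at a time; state shown every 40 steps (Δt=0.2):
t=0.200: state=(1.993, 2.482, 2.596)
t=0.400: state=(3.238, 3.998, 2.888)
t=0.595: state=(4.773, 5.462, 4.786)
next step: t=0.600: state=(4.807, 5.483, 4.854) — z has crossed 4.79
linear interpolation between t=0.595 (4.78600) and t=0.600 (4.85367) → t≈0.595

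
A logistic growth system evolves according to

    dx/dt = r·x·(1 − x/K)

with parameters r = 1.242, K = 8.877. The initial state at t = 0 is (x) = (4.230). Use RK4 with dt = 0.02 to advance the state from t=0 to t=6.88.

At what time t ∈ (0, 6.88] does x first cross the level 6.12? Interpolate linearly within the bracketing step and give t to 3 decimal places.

t=0.000: state=(4.230)
step 1 (dt=0.02): k1=(2.750), k2=(2.752), k3=(2.752), k4=(2.753); state += dt/6·(k1+2k2+2k3+k4)
t=0.020: state=(4.285)
t=0.040: state=(4.340)
t=0.060: state=(4.395)
continuing one RK4 step at a time; state shown every 25 steps (Δt=0.5):
t=0.500: state=(5.582)
t=0.700: state=(6.078)
next step: t=0.720: state=(6.125) — x has crossed 6.12
linear interpolation between t=0.700 (6.07794) and t=0.720 (6.12532) → t≈0.718

t = 0.718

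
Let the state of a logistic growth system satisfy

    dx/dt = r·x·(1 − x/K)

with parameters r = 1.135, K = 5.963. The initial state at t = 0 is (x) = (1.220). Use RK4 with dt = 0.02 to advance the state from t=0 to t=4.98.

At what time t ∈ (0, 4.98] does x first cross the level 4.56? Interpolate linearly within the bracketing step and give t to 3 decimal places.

t=0.000: state=(1.220)
step 1 (dt=0.02): k1=(1.101), k2=(1.109), k3=(1.109), k4=(1.116); state += dt/6·(k1+2k2+2k3+k4)
t=0.020: state=(1.242)
t=0.040: state=(1.265)
t=0.060: state=(1.287)
continuing one RK4 step at a time; state shown every 10 steps (Δt=0.2):
t=0.200: state=(1.455)
t=0.400: state=(1.719)
t=0.600: state=(2.009)
t=0.800: state=(2.322)
t=1.000: state=(2.651)
t=1.200: state=(2.988)
t=1.400: state=(3.325)
t=1.600: state=(3.653)
t=1.800: state=(3.965)
t=2.000: state=(4.254)
t=2.200: state=(4.517)
t=2.220: state=(4.542)
next step: t=2.240: state=(4.566) — x has crossed 4.56
linear interpolation between t=2.220 (4.54186) and t=2.240 (4.56629) → t≈2.235

t = 2.235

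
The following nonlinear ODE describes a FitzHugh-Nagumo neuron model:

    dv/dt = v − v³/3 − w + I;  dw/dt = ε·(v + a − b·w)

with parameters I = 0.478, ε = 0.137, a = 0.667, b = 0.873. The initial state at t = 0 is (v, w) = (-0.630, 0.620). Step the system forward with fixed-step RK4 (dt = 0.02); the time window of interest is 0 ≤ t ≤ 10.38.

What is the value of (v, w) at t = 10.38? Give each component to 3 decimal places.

t=0.000: state=(-0.630, 0.620)
step 1 (dt=0.02): k1=(-0.689, -0.069), k2=(-0.692, -0.070), k3=(-0.692, -0.070), k4=(-0.695, -0.071); state += dt/6·(k1+2k2+2k3+k4)
t=0.020: state=(-0.644, 0.619)
t=0.040: state=(-0.658, 0.617)
t=0.060: state=(-0.672, 0.616)
continuing one RK4 step at a time; state shown every 25 steps (Δt=0.5):
t=0.500: state=(-1.003, 0.574)
t=1.000: state=(-1.345, 0.506)
t=1.500: state=(-1.548, 0.424)
t=2.000: state=(-1.622, 0.338)
t=2.500: state=(-1.626, 0.255)
t=3.000: state=(-1.600, 0.177)
t=3.500: state=(-1.563, 0.106)
t=4.000: state=(-1.520, 0.041)
t=4.500: state=(-1.476, -0.016)
t=5.000: state=(-1.431, -0.068)
t=5.500: state=(-1.385, -0.113)
t=6.000: state=(-1.339, -0.153)
t=6.500: state=(-1.293, -0.187)
t=7.000: state=(-1.247, -0.216)
t=7.500: state=(-1.200, -0.240)
t=8.000: state=(-1.152, -0.260)
t=8.500: state=(-1.104, -0.276)
t=9.000: state=(-1.054, -0.287)
t=9.500: state=(-1.002, -0.295)
t=10.000: state=(-0.948, -0.298)
t=10.380: state=(-0.904, -0.298)

(v, w) = (-0.904, -0.298)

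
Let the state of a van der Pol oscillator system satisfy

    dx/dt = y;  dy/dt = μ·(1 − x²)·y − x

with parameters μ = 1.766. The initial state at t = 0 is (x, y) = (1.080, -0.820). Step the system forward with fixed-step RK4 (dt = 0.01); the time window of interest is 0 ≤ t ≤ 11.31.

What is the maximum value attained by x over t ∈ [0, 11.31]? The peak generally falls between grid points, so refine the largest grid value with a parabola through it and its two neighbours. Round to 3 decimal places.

t=0.000: state=(1.080, -0.820)
step 1 (dt=0.01): k1=(-0.820, -0.839), k2=(-0.824, -0.847), k3=(-0.824, -0.847), k4=(-0.828, -0.854); state += dt/6·(k1+2k2+2k3+k4)
t=0.010: state=(1.072, -0.828)
t=0.020: state=(1.063, -0.837)
t=0.030: state=(1.055, -0.846)
continuing one RK4 step at a time; state shown every 50 steps (Δt=0.5):
t=0.500: state=(0.518, -1.568)
t=1.000: state=(-0.714, -3.439)
t=1.500: state=(-1.950, -0.740)
t=2.000: state=(-1.959, 0.300)
t=2.500: state=(-1.773, 0.422)
t=3.000: state=(-1.538, 0.527)
t=3.500: state=(-1.232, 0.723)
t=4.000: state=(-0.769, 1.218)
t=4.500: state=(0.161, 2.774)
t=5.000: state=(1.720, 2.052)
t=5.500: state=(2.006, -0.178)
t=6.000: state=(1.849, -0.389)
t=6.500: state=(1.631, -0.482)
t=7.000: state=(1.357, -0.632)
t=7.500: state=(0.970, -0.970)
t=8.000: state=(0.278, -2.001)
t=8.500: state=(-1.201, -3.384)
t=9.000: state=(-2.013, -0.158)
t=9.500: state=(-1.917, 0.349)
t=10.000: state=(-1.717, 0.445)
t=10.500: state=(-1.468, 0.564)
t=11.000: state=(-1.133, 0.806)
t=11.310: state=(-0.840, 1.125)
largest grid value and its neighbours: x(5.370)=2.01790, x(5.380)=2.01801, x(5.390)=2.01791
parabola through these three points peaks at t≈5.380 with x≈2.01801

max x = 2.018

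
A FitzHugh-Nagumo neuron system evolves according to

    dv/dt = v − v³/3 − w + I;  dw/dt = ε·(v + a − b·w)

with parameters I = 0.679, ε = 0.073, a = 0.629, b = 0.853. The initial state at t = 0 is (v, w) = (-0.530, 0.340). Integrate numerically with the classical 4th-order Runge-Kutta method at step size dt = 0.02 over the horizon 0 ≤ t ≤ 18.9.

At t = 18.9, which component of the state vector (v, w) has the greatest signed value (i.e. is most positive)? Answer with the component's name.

t=0.000: state=(-0.530, 0.340)
step 1 (dt=0.02): k1=(-0.141, -0.014), k2=(-0.142, -0.014), k3=(-0.142, -0.014), k4=(-0.143, -0.014); state += dt/6·(k1+2k2+2k3+k4)
t=0.020: state=(-0.533, 0.340)
t=0.040: state=(-0.536, 0.339)
t=0.060: state=(-0.539, 0.339)
continuing one RK4 step at a time; state shown every 50 steps (Δt=1):
t=1.000: state=(-0.719, 0.320)
t=2.000: state=(-0.984, 0.285)
t=3.000: state=(-1.215, 0.234)
t=4.000: state=(-1.321, 0.174)
t=5.000: state=(-1.330, 0.114)
t=6.000: state=(-1.294, 0.058)
t=7.000: state=(-1.237, 0.010)
t=8.000: state=(-1.169, -0.031)
t=9.000: state=(-1.089, -0.065)
t=10.000: state=(-0.996, -0.090)
t=11.000: state=(-0.879, -0.107)
t=12.000: state=(-0.719, -0.113)
t=13.000: state=(-0.454, -0.104)
t=14.000: state=(0.109, -0.068)
t=15.000: state=(1.297, 0.028)
t=16.000: state=(1.894, 0.191)
t=17.000: state=(1.894, 0.359)
t=18.000: state=(1.836, 0.514)
t=18.900: state=(1.780, 0.641)
compare at T: v=1.780, w=0.641

largest component: v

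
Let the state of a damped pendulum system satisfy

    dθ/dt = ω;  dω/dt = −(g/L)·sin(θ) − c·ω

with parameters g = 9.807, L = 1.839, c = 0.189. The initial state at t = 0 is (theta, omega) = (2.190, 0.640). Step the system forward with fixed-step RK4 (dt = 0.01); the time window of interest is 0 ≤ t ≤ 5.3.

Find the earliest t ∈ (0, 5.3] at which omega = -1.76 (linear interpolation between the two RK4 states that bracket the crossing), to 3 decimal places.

t = 0.553

t=0.000: state=(2.190, 0.640)
step 1 (dt=0.01): k1=(0.640, -4.464), k2=(0.618, -4.450), k3=(0.618, -4.450), k4=(0.596, -4.436); state += dt/6·(k1+2k2+2k3+k4)
t=0.010: state=(2.196, 0.596)
t=0.020: state=(2.202, 0.551)
t=0.030: state=(2.207, 0.507)
continuing one RK4 step at a time; state shown every 20 steps (Δt=0.2):
t=0.200: state=(2.232, -0.214)
t=0.400: state=(2.105, -1.063)
t=0.550: state=(1.895, -1.746)
next step: t=0.560: state=(1.877, -1.794) — omega has crossed -1.76
linear interpolation between t=0.550 (-1.74642) and t=0.560 (-1.79378) → t≈0.553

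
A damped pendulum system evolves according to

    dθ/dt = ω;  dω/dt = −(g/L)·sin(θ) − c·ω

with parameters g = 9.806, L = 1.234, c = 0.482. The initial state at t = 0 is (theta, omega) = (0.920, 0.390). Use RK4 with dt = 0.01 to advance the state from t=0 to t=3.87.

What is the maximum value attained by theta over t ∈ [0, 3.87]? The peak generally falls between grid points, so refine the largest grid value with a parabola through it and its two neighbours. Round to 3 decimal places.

max theta = 0.932

t=0.000: state=(0.920, 0.390)
step 1 (dt=0.01): k1=(0.390, -6.510), k2=(0.357, -6.504), k3=(0.357, -6.503), k4=(0.325, -6.496); state += dt/6·(k1+2k2+2k3+k4)
t=0.010: state=(0.924, 0.325)
t=0.020: state=(0.926, 0.260)
t=0.030: state=(0.929, 0.195)
continuing one RK4 step at a time; state shown every 20 steps (Δt=0.2):
t=0.200: state=(0.871, -0.847)
t=0.400: state=(0.600, -1.799)
t=0.600: state=(0.188, -2.216)
t=0.800: state=(-0.241, -1.961)
t=1.000: state=(-0.560, -1.170)
t=1.200: state=(-0.694, -0.152)
t=1.400: state=(-0.625, 0.808)
t=1.600: state=(-0.390, 1.481)
t=1.800: state=(-0.064, 1.686)
t=2.000: state=(0.250, 1.379)
t=2.200: state=(0.463, 0.707)
t=2.400: state=(0.524, -0.094)
t=2.600: state=(0.432, -0.797)
t=2.800: state=(0.224, -1.218)
t=3.000: state=(-0.029, -1.251)
t=3.200: state=(-0.251, -0.913)
t=3.400: state=(-0.379, -0.345)
t=3.600: state=(-0.386, 0.267)
t=3.800: state=(-0.281, 0.749)
t=3.870: state=(-0.225, 0.861)
largest grid value and its neighbours: theta(0.050)=0.93140, theta(0.060)=0.93174, theta(0.070)=0.93145
parabola through these three points peaks at t≈0.060 with theta≈0.93174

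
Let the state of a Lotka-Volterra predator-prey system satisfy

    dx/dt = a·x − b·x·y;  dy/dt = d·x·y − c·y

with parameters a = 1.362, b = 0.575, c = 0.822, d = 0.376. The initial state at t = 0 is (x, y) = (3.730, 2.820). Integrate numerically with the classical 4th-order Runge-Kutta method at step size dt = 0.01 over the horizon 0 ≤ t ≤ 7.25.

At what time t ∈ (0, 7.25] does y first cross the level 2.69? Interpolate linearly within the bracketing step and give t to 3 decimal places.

t=0.000: state=(3.730, 2.820)
step 1 (dt=0.01): k1=(-0.968, 1.637), k2=(-0.984, 1.637), k3=(-0.984, 1.636), k4=(-1.000, 1.636); state += dt/6·(k1+2k2+2k3+k4)
t=0.010: state=(3.720, 2.836)
t=0.020: state=(3.710, 2.853)
t=0.030: state=(3.700, 2.869)
continuing one RK4 step at a time; state shown every 25 steps (Δt=0.25):
t=0.250: state=(3.396, 3.214)
t=0.500: state=(2.937, 3.526)
t=0.750: state=(2.451, 3.698)
t=1.000: state=(2.019, 3.713)
t=1.250: state=(1.676, 3.594)
t=1.500: state=(1.426, 3.383)
t=1.750: state=(1.255, 3.123)
t=2.000: state=(1.149, 2.846)
t=2.140: state=(1.112, 2.692)
next step: t=2.150: state=(1.110, 2.681) — y has crossed 2.69
linear interpolation between t=2.140 (2.69189) and t=2.150 (2.68104) → t≈2.142

t = 2.142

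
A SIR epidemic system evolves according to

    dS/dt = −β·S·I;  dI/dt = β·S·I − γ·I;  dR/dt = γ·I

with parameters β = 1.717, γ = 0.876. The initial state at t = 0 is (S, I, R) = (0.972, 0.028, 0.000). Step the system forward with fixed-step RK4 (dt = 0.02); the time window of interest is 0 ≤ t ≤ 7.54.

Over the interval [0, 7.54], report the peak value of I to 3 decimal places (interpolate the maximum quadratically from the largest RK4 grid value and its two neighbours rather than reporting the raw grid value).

t=0.000: state=(0.972, 0.028, 0.000)
step 1 (dt=0.02): k1=(-0.047, 0.022, 0.025), k2=(-0.047, 0.022, 0.025), k3=(-0.047, 0.022, 0.025), k4=(-0.047, 0.023, 0.025); state += dt/6·(k1+2k2+2k3+k4)
t=0.020: state=(0.971, 0.028, 0.000)
t=0.040: state=(0.970, 0.029, 0.001)
t=0.060: state=(0.969, 0.029, 0.002)
continuing one RK4 step at a time; state shown every 25 steps (Δt=0.5):
t=0.500: state=(0.944, 0.041, 0.015)
t=1.000: state=(0.905, 0.059, 0.037)
t=1.500: state=(0.852, 0.081, 0.067)
t=2.000: state=(0.787, 0.105, 0.108)
t=2.500: state=(0.711, 0.129, 0.159)
t=3.000: state=(0.631, 0.149, 0.220)
t=3.500: state=(0.553, 0.159, 0.288)
t=4.000: state=(0.481, 0.160, 0.358)
t=4.500: state=(0.421, 0.152, 0.427)
t=5.000: state=(0.371, 0.138, 0.491)
t=5.500: state=(0.332, 0.120, 0.547)
t=6.000: state=(0.302, 0.102, 0.596)
t=6.500: state=(0.279, 0.084, 0.637)
t=7.000: state=(0.261, 0.069, 0.670)
t=7.500: state=(0.248, 0.055, 0.697)
t=7.540: state=(0.247, 0.054, 0.699)
largest grid value and its neighbours: I(3.760)=0.16094, I(3.780)=0.16095, I(3.800)=0.16095
parabola through these three points peaks at t≈3.789 with I≈0.16095

max I = 0.161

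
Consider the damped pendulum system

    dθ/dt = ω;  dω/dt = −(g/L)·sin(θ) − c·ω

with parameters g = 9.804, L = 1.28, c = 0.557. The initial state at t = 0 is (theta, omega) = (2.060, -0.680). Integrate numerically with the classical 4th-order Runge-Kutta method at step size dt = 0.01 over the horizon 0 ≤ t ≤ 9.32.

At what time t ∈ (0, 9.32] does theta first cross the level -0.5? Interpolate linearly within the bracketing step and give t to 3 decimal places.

t=0.000: state=(2.060, -0.680)
step 1 (dt=0.01): k1=(-0.680, -6.382), k2=(-0.712, -6.377), k3=(-0.712, -6.377), k4=(-0.744, -6.372); state += dt/6·(k1+2k2+2k3+k4)
t=0.010: state=(2.053, -0.744)
t=0.020: state=(2.045, -0.807)
t=0.030: state=(2.037, -0.871)
continuing one RK4 step at a time; state shown every 50 steps (Δt=0.5):
t=0.500: state=(0.937, -3.672)
t=0.870: state=(-0.492, -3.428)
next step: t=0.880: state=(-0.526, -3.372) — theta has crossed -0.5
linear interpolation between t=0.870 (-0.49243) and t=0.880 (-0.52643) → t≈0.872

t = 0.872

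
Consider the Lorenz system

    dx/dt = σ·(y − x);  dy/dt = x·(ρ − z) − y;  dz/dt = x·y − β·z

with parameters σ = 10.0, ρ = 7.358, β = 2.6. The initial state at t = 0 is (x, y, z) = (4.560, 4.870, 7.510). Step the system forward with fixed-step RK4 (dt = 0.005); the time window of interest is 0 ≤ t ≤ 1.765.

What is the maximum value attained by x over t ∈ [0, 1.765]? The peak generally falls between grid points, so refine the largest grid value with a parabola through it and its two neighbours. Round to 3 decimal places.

t=0.000: state=(4.560, 4.870, 7.510)
step 1 (dt=0.005): k1=(3.100, -5.563, 2.681), k2=(2.883, -5.581, 2.638), k3=(2.888, -5.580, 2.635), k4=(2.677, -5.598, 2.590); state += dt/6·(k1+2k2+2k3+k4)
t=0.005: state=(4.574, 4.842, 7.523)
t=0.010: state=(4.587, 4.814, 7.536)
t=0.015: state=(4.597, 4.786, 7.548)
continuing one RK4 step at a time; state shown every 20 steps (Δt=0.1):
t=0.100: state=(4.546, 4.299, 7.642)
t=0.200: state=(4.200, 3.802, 7.446)
t=0.300: state=(3.821, 3.484, 7.016)
t=0.400: state=(3.553, 3.360, 6.510)
t=0.500: state=(3.439, 3.401, 6.052)
t=0.600: state=(3.470, 3.565, 5.721)
t=0.700: state=(3.617, 3.809, 5.560)
t=0.800: state=(3.840, 4.085, 5.585)
t=0.900: state=(4.089, 4.332, 5.782)
t=1.000: state=(4.306, 4.488, 6.097)
t=1.100: state=(4.437, 4.512, 6.443)
t=1.200: state=(4.452, 4.407, 6.720)
t=1.300: state=(4.357, 4.221, 6.857)
t=1.400: state=(4.197, 4.022, 6.837)
t=1.500: state=(4.026, 3.868, 6.696)
t=1.600: state=(3.892, 3.787, 6.492)
t=1.700: state=(3.820, 3.783, 6.286)
t=1.765: state=(3.810, 3.816, 6.175)
largest grid value and its neighbours: x(0.040)=4.62249, x(0.045)=4.62278, x(0.050)=4.62164
parabola through these three points peaks at t≈0.044 with x≈4.62284

max x = 4.623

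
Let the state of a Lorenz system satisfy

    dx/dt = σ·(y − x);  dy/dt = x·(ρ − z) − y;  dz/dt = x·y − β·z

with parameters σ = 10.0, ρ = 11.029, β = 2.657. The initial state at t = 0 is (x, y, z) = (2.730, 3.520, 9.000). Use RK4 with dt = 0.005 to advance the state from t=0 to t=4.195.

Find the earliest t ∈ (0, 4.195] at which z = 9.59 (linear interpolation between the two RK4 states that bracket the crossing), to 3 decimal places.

t=0.000: state=(2.730, 3.520, 9.000)
step 1 (dt=0.005): k1=(7.900, 2.019, -14.303), k2=(7.753, 2.153, -14.125), k3=(7.760, 2.150, -14.127), k4=(7.620, 2.283, -13.949); state += dt/6·(k1+2k2+2k3+k4)
t=0.005: state=(2.769, 3.531, 8.929)
t=0.010: state=(2.806, 3.543, 8.860)
t=0.015: state=(2.842, 3.556, 8.793)
continuing one RK4 step at a time; state shown every 40 steps (Δt=0.2):
t=0.200: state=(4.029, 4.780, 7.483)
t=0.400: state=(5.767, 6.594, 8.927)
t=0.440: state=(6.072, 6.754, 9.531)
next step: t=0.445: state=(6.105, 6.765, 9.609) — z has crossed 9.59
linear interpolation between t=0.440 (9.53079) and t=0.445 (9.60943) → t≈0.444

t = 0.444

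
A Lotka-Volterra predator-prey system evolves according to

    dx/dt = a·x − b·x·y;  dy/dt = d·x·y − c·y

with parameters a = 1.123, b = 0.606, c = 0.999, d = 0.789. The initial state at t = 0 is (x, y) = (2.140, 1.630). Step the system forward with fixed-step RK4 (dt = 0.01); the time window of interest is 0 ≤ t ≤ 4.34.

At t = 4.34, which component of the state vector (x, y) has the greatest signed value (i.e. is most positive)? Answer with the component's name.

t=0.000: state=(2.140, 1.630)
step 1 (dt=0.01): k1=(0.289, 1.124), k2=(0.282, 1.130), k3=(0.282, 1.130), k4=(0.275, 1.135); state += dt/6·(k1+2k2+2k3+k4)
t=0.010: state=(2.143, 1.641)
t=0.020: state=(2.146, 1.653)
t=0.030: state=(2.148, 1.664)
continuing one RK4 step at a time; state shown every 20 steps (Δt=0.2):
t=0.200: state=(2.167, 1.877)
t=0.400: state=(2.125, 2.158)
t=0.600: state=(2.012, 2.451)
t=0.800: state=(1.840, 2.722)
t=1.000: state=(1.634, 2.933)
t=1.200: state=(1.421, 3.056)
t=1.400: state=(1.225, 3.082)
t=1.600: state=(1.059, 3.021)
t=1.800: state=(0.926, 2.892)
t=2.000: state=(0.825, 2.718)
t=2.200: state=(0.751, 2.520)
t=2.400: state=(0.702, 2.313)
t=2.600: state=(0.672, 2.111)
t=2.800: state=(0.659, 1.919)
t=3.000: state=(0.661, 1.744)
t=3.200: state=(0.676, 1.587)
t=3.400: state=(0.704, 1.449)
t=3.600: state=(0.745, 1.330)
t=3.800: state=(0.799, 1.230)
t=4.000: state=(0.866, 1.148)
t=4.200: state=(0.947, 1.085)
t=4.340: state=(1.013, 1.051)
compare at T: x=1.013, y=1.051

largest component: y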